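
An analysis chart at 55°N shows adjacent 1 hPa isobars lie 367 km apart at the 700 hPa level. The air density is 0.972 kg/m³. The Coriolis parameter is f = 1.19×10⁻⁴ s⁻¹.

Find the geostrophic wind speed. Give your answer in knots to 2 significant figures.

Pressure gradient: |∂P/∂n| = 100 Pa / 367000 m = 2.72×10⁻⁴ Pa/m
Geostrophic balance (pressure-gradient force = Coriolis force):
V_g = (1/(fρ)) |∂P/∂n| = 2.72×10⁻⁴ / (1.19×10⁻⁴ × 0.972) = 2.36 m/s
Converting: 2.36 m/s × 1.944 = 4.6 knots

4.6 knots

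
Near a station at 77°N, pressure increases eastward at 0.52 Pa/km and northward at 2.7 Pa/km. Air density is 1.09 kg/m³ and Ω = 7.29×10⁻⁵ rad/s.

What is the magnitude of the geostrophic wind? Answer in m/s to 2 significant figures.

Coriolis parameter at 77°N:
f = 2Ω sin φ = 2 × 7.29×10⁻⁵ × sin 77° = 1.42×10⁻⁴ s⁻¹
Component geostrophic relations (x east, y north):
u_g = −(1/(fρ)) ∂P/∂y,  v_g = (1/(fρ)) ∂P/∂x
u_g = −(2.7×10⁻³)/(1.42×10⁻⁴ × 1.09) = −17.4 m/s;  v_g = (0.52×10⁻³)/(1.42×10⁻⁴ × 1.09) = 3.36 m/s
|V_g| = √(u_g² + v_g²) = 17.8 m/s

18 m/s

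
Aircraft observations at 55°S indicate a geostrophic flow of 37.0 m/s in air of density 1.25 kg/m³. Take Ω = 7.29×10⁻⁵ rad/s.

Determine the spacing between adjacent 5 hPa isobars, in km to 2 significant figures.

91 km

Coriolis parameter at 55°S:
f = 2Ω sin φ = 2 × 7.29×10⁻⁵ × sin 55° = 1.19×10⁻⁴ s⁻¹
Geostrophic balance rearranged: |∂P/∂n| = f ρ V_g
|∂P/∂n| = 1.19×10⁻⁴ × 1.25 × 37.0 = 5.52×10⁻³ Pa/m
Isobar spacing: Δn = ΔP/|∂P/∂n| = 500 Pa / 5.52×10⁻³ Pa/m = 90518 m ≈ 91 km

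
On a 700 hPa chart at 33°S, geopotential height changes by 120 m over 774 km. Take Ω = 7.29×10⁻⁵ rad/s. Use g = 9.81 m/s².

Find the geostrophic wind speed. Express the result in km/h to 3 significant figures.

Coriolis parameter at 33°S:
f = 2Ω sin φ = 2 × 7.29×10⁻⁵ × sin 33° = 7.94×10⁻⁵ s⁻¹
Height gradient: |∂Z/∂n| = 120 m / 774000 m = 1.55×10⁻⁴
On a pressure surface, geostrophic balance gives V_g = (g/f)|∂Z/∂n|:
V_g = 9.81 × 1.55×10⁻⁴ / 7.94×10⁻⁵ = 19.2 m/s
Converting: 19.2 m/s × 3.6 = 69.0 km/h

69.0 km/h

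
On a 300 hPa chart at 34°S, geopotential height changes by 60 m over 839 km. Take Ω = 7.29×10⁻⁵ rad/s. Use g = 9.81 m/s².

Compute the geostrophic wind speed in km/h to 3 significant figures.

Coriolis parameter at 34°S:
f = 2Ω sin φ = 2 × 7.29×10⁻⁵ × sin 34° = 8.15×10⁻⁵ s⁻¹
Height gradient: |∂Z/∂n| = 60 m / 839000 m = 7.15×10⁻⁵
On a pressure surface, geostrophic balance gives V_g = (g/f)|∂Z/∂n|:
V_g = 9.81 × 7.15×10⁻⁵ / 8.15×10⁻⁵ = 8.60 m/s
Converting: 8.60 m/s × 3.6 = 31.0 km/h

31.0 km/h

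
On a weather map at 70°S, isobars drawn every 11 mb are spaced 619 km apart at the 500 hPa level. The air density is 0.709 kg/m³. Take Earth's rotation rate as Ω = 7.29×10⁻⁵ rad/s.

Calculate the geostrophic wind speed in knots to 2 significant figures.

Coriolis parameter at 70°S:
f = 2Ω sin φ = 2 × 7.29×10⁻⁵ × sin 70° = 1.37×10⁻⁴ s⁻¹
Pressure gradient: |∂P/∂n| = 1100 Pa / 619000 m = 1.78×10⁻³ Pa/m
Geostrophic balance (pressure-gradient force = Coriolis force):
V_g = (1/(fρ)) |∂P/∂n| = 1.78×10⁻³ / (1.37×10⁻⁴ × 0.709) = 18.3 m/s
Converting: 18.3 m/s × 1.944 = 36 knots

36 knots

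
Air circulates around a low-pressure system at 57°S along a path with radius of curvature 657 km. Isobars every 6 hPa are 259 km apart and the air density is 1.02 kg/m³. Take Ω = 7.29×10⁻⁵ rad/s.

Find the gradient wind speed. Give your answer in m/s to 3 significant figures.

Coriolis parameter at 57°S:
f = 2Ω sin φ = 2 × 7.29×10⁻⁵ × sin 57° = 1.22×10⁻⁴ s⁻¹
Pressure gradient: |∂P/∂n| = 600 Pa / 259000 m = 2.32×10⁻³ Pa/m
Geostrophic speed: V_g = |∂P/∂n|/(fρ) = 2.32×10⁻³/(1.22×10⁻⁴ × 1.02) = 18.6 m/s
Around a low, centrifugal force acts outward with Coriolis, so pressure-gradient force balances both:
(1/ρ)|∂P/∂n| = fV + V²/R  →  V² + fR·V − fR·V_g = 0
With fR = 1.22×10⁻⁴ × 657×10³ m = 80.3 m/s:
V = [−fR + √((fR)² + 4 fR V_g)]/2 = [−80.3 + √(80.3² + 4×80.3×18.6)]/2 = 15.6 m/s
Subgeostrophic (V < V_g = 18.6 m/s), as expected around a low.

15.6 m/s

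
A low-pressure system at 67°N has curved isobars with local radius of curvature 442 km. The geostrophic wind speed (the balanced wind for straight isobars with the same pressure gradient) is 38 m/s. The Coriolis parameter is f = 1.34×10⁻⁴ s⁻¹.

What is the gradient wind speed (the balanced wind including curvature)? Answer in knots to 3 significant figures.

Around a low, centrifugal force acts outward with Coriolis, so pressure-gradient force balances both:
(1/ρ)|∂P/∂n| = fV + V²/R  →  V² + fR·V − fR·V_g = 0
With fR = 1.34×10⁻⁴ × 442×10³ m = 59.2 m/s:
V = [−fR + √((fR)² + 4 fR V_g)]/2 = [−59.2 + √(59.2² + 4×59.2×38)]/2 = 26.3 m/s
Subgeostrophic (V < V_g = 38 m/s), as expected around a low.
Converting: 26.3 m/s × 1.944 = 51.1 knots

51.1 knots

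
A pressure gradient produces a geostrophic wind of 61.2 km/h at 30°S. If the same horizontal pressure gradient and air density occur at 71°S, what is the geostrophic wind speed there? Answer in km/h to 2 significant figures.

32 km/h

With the same pressure gradient and density, V_g ∝ 1/f ∝ 1/sin φ.
V₂ = V₁ · sin φ₁ / sin φ₂ = 61.2 × sin 30° / sin 71°
V₂ = 61.2 × 0.5000/0.9455 = 32 km/h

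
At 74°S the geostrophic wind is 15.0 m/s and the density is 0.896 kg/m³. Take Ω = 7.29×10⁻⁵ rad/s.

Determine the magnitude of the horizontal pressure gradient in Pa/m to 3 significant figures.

Coriolis parameter at 74°S:
f = 2Ω sin φ = 2 × 7.29×10⁻⁵ × sin 74° = 1.40×10⁻⁴ s⁻¹
Geostrophic balance rearranged: |∂P/∂n| = f ρ V_g
|∂P/∂n| = 1.40×10⁻⁴ × 0.896 × 15.0 = 1.88×10⁻³ Pa/m

1.88×10⁻³ Pa/m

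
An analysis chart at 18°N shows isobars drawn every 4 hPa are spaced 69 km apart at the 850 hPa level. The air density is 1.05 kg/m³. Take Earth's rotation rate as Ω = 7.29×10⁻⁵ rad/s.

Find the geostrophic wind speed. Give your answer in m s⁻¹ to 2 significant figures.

Coriolis parameter at 18°N:
f = 2Ω sin φ = 2 × 7.29×10⁻⁵ × sin 18° = 4.51×10⁻⁵ s⁻¹
Pressure gradient: |∂P/∂n| = 400 Pa / 69000 m = 5.80×10⁻³ Pa/m
Geostrophic balance (pressure-gradient force = Coriolis force):
V_g = (1/(fρ)) |∂P/∂n| = 5.80×10⁻³ / (4.51×10⁻⁵ × 1.05) = 123 m/s

120 m s⁻¹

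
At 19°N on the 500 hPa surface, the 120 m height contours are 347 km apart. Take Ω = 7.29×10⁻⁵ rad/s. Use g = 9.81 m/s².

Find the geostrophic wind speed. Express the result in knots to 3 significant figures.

139 knots

Coriolis parameter at 19°N:
f = 2Ω sin φ = 2 × 7.29×10⁻⁵ × sin 19° = 4.75×10⁻⁵ s⁻¹
Height gradient: |∂Z/∂n| = 120 m / 347000 m = 3.46×10⁻⁴
On a pressure surface, geostrophic balance gives V_g = (g/f)|∂Z/∂n|:
V_g = 9.81 × 3.46×10⁻⁴ / 4.75×10⁻⁵ = 71.5 m/s
Converting: 71.5 m/s × 1.944 = 139 knots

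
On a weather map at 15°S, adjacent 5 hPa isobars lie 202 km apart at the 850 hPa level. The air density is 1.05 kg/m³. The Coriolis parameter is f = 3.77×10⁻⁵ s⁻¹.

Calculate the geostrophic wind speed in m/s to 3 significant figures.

Pressure gradient: |∂P/∂n| = 500 Pa / 202000 m = 2.48×10⁻³ Pa/m
Geostrophic balance (pressure-gradient force = Coriolis force):
V_g = (1/(fρ)) |∂P/∂n| = 2.48×10⁻³ / (3.77×10⁻⁵ × 1.05) = 62.5 m/s

62.5 m/s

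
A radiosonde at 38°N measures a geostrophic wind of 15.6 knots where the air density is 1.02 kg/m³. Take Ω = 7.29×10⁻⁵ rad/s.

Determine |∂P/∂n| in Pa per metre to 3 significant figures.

7.35×10⁻⁴ Pa/m

Coriolis parameter at 38°N:
f = 2Ω sin φ = 2 × 7.29×10⁻⁵ × sin 38° = 8.98×10⁻⁵ s⁻¹
Wind speed in SI: 15.6 knots = 8.03 m/s
Geostrophic balance rearranged: |∂P/∂n| = f ρ V_g
|∂P/∂n| = 8.98×10⁻⁵ × 1.02 × 8.03 = 7.35×10⁻⁴ Pa/m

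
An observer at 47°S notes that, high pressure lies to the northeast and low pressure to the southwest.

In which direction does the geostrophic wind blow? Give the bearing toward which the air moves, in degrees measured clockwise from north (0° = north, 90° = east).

The pressure-gradient force points toward the southwest (bearing 225°).
Geostrophic balance: in the Southern Hemisphere the Coriolis force deflects motion to the left, so the geostrophic wind blows 90° to the left of the pressure-gradient force (low pressure on the right).
Rotating 225° by 90° counterclockwise gives 135° — the wind blows toward the southeast.

135°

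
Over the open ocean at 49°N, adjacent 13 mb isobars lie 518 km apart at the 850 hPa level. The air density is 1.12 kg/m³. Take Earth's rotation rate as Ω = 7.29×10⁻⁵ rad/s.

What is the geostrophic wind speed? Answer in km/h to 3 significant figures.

73.3 km/h

Coriolis parameter at 49°N:
f = 2Ω sin φ = 2 × 7.29×10⁻⁵ × sin 49° = 1.10×10⁻⁴ s⁻¹
Pressure gradient: |∂P/∂n| = 1300 Pa / 518000 m = 2.51×10⁻³ Pa/m
Geostrophic balance (pressure-gradient force = Coriolis force):
V_g = (1/(fρ)) |∂P/∂n| = 2.51×10⁻³ / (1.10×10⁻⁴ × 1.12) = 20.4 m/s
Converting: 20.4 m/s × 3.6 = 73.3 km/h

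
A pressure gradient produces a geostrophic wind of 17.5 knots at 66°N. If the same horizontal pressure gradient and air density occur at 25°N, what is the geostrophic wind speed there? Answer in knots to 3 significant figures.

37.8 knots

With the same pressure gradient and density, V_g ∝ 1/f ∝ 1/sin φ.
V₂ = V₁ · sin φ₁ / sin φ₂ = 17.5 × sin 66° / sin 25°
V₂ = 17.5 × 0.9135/0.4226 = 37.8 knots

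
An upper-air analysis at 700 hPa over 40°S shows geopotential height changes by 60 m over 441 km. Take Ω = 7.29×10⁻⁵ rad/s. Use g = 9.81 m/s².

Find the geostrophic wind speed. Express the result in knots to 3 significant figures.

27.7 knots

Coriolis parameter at 40°S:
f = 2Ω sin φ = 2 × 7.29×10⁻⁵ × sin 40° = 9.37×10⁻⁵ s⁻¹
Height gradient: |∂Z/∂n| = 60 m / 441000 m = 1.36×10⁻⁴
On a pressure surface, geostrophic balance gives V_g = (g/f)|∂Z/∂n|:
V_g = 9.81 × 1.36×10⁻⁴ / 9.37×10⁻⁵ = 14.2 m/s
Converting: 14.2 m/s × 1.944 = 27.7 knots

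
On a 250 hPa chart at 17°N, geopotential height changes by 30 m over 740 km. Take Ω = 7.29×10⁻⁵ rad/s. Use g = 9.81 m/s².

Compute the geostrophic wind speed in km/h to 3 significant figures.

Coriolis parameter at 17°N:
f = 2Ω sin φ = 2 × 7.29×10⁻⁵ × sin 17° = 4.26×10⁻⁵ s⁻¹
Height gradient: |∂Z/∂n| = 30 m / 740000 m = 4.05×10⁻⁵
On a pressure surface, geostrophic balance gives V_g = (g/f)|∂Z/∂n|:
V_g = 9.81 × 4.05×10⁻⁵ / 4.26×10⁻⁵ = 9.33 m/s
Converting: 9.33 m/s × 3.6 = 33.6 km/h

33.6 km/h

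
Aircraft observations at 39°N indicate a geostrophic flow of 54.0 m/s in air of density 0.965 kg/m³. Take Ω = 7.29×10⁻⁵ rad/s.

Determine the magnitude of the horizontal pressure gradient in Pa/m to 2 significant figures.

Coriolis parameter at 39°N:
f = 2Ω sin φ = 2 × 7.29×10⁻⁵ × sin 39° = 9.18×10⁻⁵ s⁻¹
Geostrophic balance rearranged: |∂P/∂n| = f ρ V_g
|∂P/∂n| = 9.18×10⁻⁵ × 0.965 × 54.0 = 4.78×10⁻³ Pa/m

4.8×10⁻³ Pa/m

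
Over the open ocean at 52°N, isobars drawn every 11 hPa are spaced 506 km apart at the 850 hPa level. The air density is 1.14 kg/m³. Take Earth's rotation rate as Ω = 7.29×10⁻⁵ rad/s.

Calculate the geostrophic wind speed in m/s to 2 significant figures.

Coriolis parameter at 52°N:
f = 2Ω sin φ = 2 × 7.29×10⁻⁵ × sin 52° = 1.15×10⁻⁴ s⁻¹
Pressure gradient: |∂P/∂n| = 1100 Pa / 506000 m = 2.17×10⁻³ Pa/m
Geostrophic balance (pressure-gradient force = Coriolis force):
V_g = (1/(fρ)) |∂P/∂n| = 2.17×10⁻³ / (1.15×10⁻⁴ × 1.14) = 16.6 m/s

17 m/s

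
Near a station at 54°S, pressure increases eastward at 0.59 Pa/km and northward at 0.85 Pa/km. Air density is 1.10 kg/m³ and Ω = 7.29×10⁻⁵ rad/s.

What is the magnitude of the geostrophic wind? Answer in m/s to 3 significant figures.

7.97 m/s

Coriolis parameter at 54°S:
f = 2Ω sin φ = 2 × 7.29×10⁻⁵ × sin 54° = 1.18×10⁻⁴ s⁻¹
In the Southern Hemisphere f is negative: f = −1.18×10⁻⁴ s⁻¹.
Component geostrophic relations (x east, y north):
u_g = −(1/(fρ)) ∂P/∂y,  v_g = (1/(fρ)) ∂P/∂x
u_g = −(0.85×10⁻³)/(−1.18×10⁻⁴ × 1.10) = 6.55 m/s;  v_g = (0.59×10⁻³)/(−1.18×10⁻⁴ × 1.10) = −4.55 m/s
|V_g| = √(u_g² + v_g²) = 7.97 m/s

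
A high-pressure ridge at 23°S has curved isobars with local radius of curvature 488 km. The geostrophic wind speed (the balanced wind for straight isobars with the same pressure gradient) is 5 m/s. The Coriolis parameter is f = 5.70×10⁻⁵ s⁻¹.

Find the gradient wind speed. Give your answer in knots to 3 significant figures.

12.7 knots

Around a high, pressure-gradient force acts outward with centrifugal, so Coriolis balances both:
fV = (1/ρ)|∂P/∂n| + V²/R  →  V² − fR·V + fR·V_g = 0
With fR = 5.70×10⁻⁵ × 488×10³ m = 27.8 m/s:
V = [fR − √((fR)² − 4 fR V_g)]/2 = [27.8 − √(27.8² − 4×27.8×5)]/2 = 6.54 m/s
Supergeostrophic (V > V_g = 5 m/s), as expected around a high.
Converting: 6.54 m/s × 1.944 = 12.7 knots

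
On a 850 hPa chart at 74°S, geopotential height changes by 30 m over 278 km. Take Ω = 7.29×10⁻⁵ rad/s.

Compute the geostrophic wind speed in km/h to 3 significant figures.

Coriolis parameter at 74°S:
f = 2Ω sin φ = 2 × 7.29×10⁻⁵ × sin 74° = 1.40×10⁻⁴ s⁻¹
Height gradient: |∂Z/∂n| = 30 m / 278000 m = 1.08×10⁻⁴
On a pressure surface, geostrophic balance gives V_g = (g/f)|∂Z/∂n|:
V_g = 9.81 × 1.08×10⁻⁴ / 1.40×10⁻⁴ = 7.55 m/s
Converting: 7.55 m/s × 3.6 = 27.2 km/h

27.2 km/h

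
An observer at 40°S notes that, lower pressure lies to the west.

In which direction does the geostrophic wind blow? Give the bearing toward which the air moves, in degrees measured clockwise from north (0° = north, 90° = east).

The pressure-gradient force points toward the west (bearing 270°).
Geostrophic balance: in the Southern Hemisphere the Coriolis force deflects motion to the left, so the geostrophic wind blows 90° to the left of the pressure-gradient force (low pressure on the right).
Rotating 270° by 90° counterclockwise gives 180° — the wind blows toward the south.

180°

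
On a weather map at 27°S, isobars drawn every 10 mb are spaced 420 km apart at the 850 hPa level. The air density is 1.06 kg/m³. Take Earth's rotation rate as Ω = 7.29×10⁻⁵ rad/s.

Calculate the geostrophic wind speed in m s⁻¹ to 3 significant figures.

33.9 m s⁻¹

Coriolis parameter at 27°S:
f = 2Ω sin φ = 2 × 7.29×10⁻⁵ × sin 27° = 6.62×10⁻⁵ s⁻¹
Pressure gradient: |∂P/∂n| = 1000 Pa / 420000 m = 2.38×10⁻³ Pa/m
Geostrophic balance (pressure-gradient force = Coriolis force):
V_g = (1/(fρ)) |∂P/∂n| = 2.38×10⁻³ / (6.62×10⁻⁵ × 1.06) = 33.9 m/s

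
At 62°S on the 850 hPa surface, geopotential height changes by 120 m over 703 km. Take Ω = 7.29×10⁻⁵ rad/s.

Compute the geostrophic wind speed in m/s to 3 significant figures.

13.0 m/s

Coriolis parameter at 62°S:
f = 2Ω sin φ = 2 × 7.29×10⁻⁵ × sin 62° = 1.29×10⁻⁴ s⁻¹
Height gradient: |∂Z/∂n| = 120 m / 703000 m = 1.71×10⁻⁴
On a pressure surface, geostrophic balance gives V_g = (g/f)|∂Z/∂n|:
V_g = 9.81 × 1.71×10⁻⁴ / 1.29×10⁻⁴ = 13.0 m/s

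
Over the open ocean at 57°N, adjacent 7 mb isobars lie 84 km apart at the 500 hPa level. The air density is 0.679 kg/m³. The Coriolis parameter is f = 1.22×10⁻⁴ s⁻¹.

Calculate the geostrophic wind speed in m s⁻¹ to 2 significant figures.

Pressure gradient: |∂P/∂n| = 700 Pa / 84000 m = 8.33×10⁻³ Pa/m
Geostrophic balance (pressure-gradient force = Coriolis force):
V_g = (1/(fρ)) |∂P/∂n| = 8.33×10⁻³ / (1.22×10⁻⁴ × 0.679) = 101 m/s

100 m s⁻¹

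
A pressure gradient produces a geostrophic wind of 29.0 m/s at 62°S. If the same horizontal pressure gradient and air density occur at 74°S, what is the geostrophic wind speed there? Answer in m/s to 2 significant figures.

With the same pressure gradient and density, V_g ∝ 1/f ∝ 1/sin φ.
V₂ = V₁ · sin φ₁ / sin φ₂ = 29.0 × sin 62° / sin 74°
V₂ = 29.0 × 0.8829/0.9613 = 27 m/s

27 m/s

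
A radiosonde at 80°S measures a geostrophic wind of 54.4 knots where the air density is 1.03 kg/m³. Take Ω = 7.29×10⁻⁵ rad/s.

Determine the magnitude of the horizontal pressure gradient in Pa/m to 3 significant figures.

4.14×10⁻³ Pa/m

Coriolis parameter at 80°S:
f = 2Ω sin φ = 2 × 7.29×10⁻⁵ × sin 80° = 1.44×10⁻⁴ s⁻¹
Wind speed in SI: 54.4 knots = 28.0 m/s
Geostrophic balance rearranged: |∂P/∂n| = f ρ V_g
|∂P/∂n| = 1.44×10⁻⁴ × 1.03 × 28.0 = 4.14×10⁻³ Pa/m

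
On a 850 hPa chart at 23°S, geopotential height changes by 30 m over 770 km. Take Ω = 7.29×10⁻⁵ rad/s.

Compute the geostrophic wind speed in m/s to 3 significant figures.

6.71 m/s

Coriolis parameter at 23°S:
f = 2Ω sin φ = 2 × 7.29×10⁻⁵ × sin 23° = 5.70×10⁻⁵ s⁻¹
Height gradient: |∂Z/∂n| = 30 m / 770000 m = 3.90×10⁻⁵
On a pressure surface, geostrophic balance gives V_g = (g/f)|∂Z/∂n|:
V_g = 9.81 × 3.90×10⁻⁵ / 5.70×10⁻⁵ = 6.71 m/s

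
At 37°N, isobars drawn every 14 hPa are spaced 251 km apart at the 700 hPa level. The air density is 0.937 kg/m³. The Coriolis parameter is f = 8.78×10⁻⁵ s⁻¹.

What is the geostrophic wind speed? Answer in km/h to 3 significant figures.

Pressure gradient: |∂P/∂n| = 1400 Pa / 251000 m = 5.58×10⁻³ Pa/m
Geostrophic balance (pressure-gradient force = Coriolis force):
V_g = (1/(fρ)) |∂P/∂n| = 5.58×10⁻³ / (8.78×10⁻⁵ × 0.937) = 67.8 m/s
Converting: 67.8 m/s × 3.6 = 244 km/h

244 km/h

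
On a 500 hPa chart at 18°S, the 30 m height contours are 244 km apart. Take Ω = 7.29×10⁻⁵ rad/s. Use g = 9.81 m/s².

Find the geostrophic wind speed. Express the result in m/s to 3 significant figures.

Coriolis parameter at 18°S:
f = 2Ω sin φ = 2 × 7.29×10⁻⁵ × sin 18° = 4.51×10⁻⁵ s⁻¹
Height gradient: |∂Z/∂n| = 30 m / 244000 m = 1.23×10⁻⁴
On a pressure surface, geostrophic balance gives V_g = (g/f)|∂Z/∂n|:
V_g = 9.81 × 1.23×10⁻⁴ / 4.51×10⁻⁵ = 26.8 m/s

26.8 m/s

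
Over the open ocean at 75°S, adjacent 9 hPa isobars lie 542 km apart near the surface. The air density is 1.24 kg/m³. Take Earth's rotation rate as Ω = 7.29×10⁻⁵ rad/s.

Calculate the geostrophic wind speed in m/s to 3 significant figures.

Coriolis parameter at 75°S:
f = 2Ω sin φ = 2 × 7.29×10⁻⁵ × sin 75° = 1.41×10⁻⁴ s⁻¹
Pressure gradient: |∂P/∂n| = 900 Pa / 542000 m = 1.66×10⁻³ Pa/m
Geostrophic balance (pressure-gradient force = Coriolis force):
V_g = (1/(fρ)) |∂P/∂n| = 1.66×10⁻³ / (1.41×10⁻⁴ × 1.24) = 9.51 m/s

9.51 m/s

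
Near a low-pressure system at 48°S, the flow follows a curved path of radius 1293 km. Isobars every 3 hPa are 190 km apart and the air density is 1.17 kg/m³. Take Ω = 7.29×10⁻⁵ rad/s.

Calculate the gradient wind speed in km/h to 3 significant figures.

Coriolis parameter at 48°S:
f = 2Ω sin φ = 2 × 7.29×10⁻⁵ × sin 48° = 1.08×10⁻⁴ s⁻¹
Pressure gradient: |∂P/∂n| = 300 Pa / 190000 m = 1.58×10⁻³ Pa/m
Geostrophic speed: V_g = |∂P/∂n|/(fρ) = 1.58×10⁻³/(1.08×10⁻⁴ × 1.17) = 12.5 m/s
Around a low, centrifugal force acts outward with Coriolis, so pressure-gradient force balances both:
(1/ρ)|∂P/∂n| = fV + V²/R  →  V² + fR·V − fR·V_g = 0
With fR = 1.08×10⁻⁴ × 1293×10³ m = 140 m/s:
V = [−fR + √((fR)² + 4 fR V_g)]/2 = [−140 + √(140² + 4×140×12.5)]/2 = 11.5 m/s
Subgeostrophic (V < V_g = 12.5 m/s), as expected around a low.
Converting: 11.5 m/s × 3.6 = 41.4 km/h

41.4 km/h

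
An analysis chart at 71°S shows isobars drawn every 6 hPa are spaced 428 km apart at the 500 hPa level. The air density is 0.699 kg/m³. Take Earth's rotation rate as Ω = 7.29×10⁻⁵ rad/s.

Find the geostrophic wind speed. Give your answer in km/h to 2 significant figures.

52 km/h

Coriolis parameter at 71°S:
f = 2Ω sin φ = 2 × 7.29×10⁻⁵ × sin 71° = 1.38×10⁻⁴ s⁻¹
Pressure gradient: |∂P/∂n| = 600 Pa / 428000 m = 1.40×10⁻³ Pa/m
Geostrophic balance (pressure-gradient force = Coriolis force):
V_g = (1/(fρ)) |∂P/∂n| = 1.40×10⁻³ / (1.38×10⁻⁴ × 0.699) = 14.5 m/s
Converting: 14.5 m/s × 3.6 = 52 km/h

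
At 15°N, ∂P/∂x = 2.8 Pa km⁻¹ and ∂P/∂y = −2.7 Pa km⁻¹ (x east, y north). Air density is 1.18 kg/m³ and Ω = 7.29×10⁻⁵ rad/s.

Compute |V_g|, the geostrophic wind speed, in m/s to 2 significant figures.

Coriolis parameter at 15°N:
f = 2Ω sin φ = 2 × 7.29×10⁻⁵ × sin 15° = 3.77×10⁻⁵ s⁻¹
Component geostrophic relations (x east, y north):
u_g = −(1/(fρ)) ∂P/∂y,  v_g = (1/(fρ)) ∂P/∂x
u_g = −(−2.7×10⁻³)/(3.77×10⁻⁵ × 1.18) = 60.6 m/s;  v_g = (2.8×10⁻³)/(3.77×10⁻⁵ × 1.18) = 62.9 m/s
|V_g| = √(u_g² + v_g²) = 87.4 m/s

87 m/s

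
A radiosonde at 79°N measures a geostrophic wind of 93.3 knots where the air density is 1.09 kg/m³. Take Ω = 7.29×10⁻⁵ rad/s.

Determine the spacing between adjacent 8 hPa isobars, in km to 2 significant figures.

110 km

Coriolis parameter at 79°N:
f = 2Ω sin φ = 2 × 7.29×10⁻⁵ × sin 79° = 1.43×10⁻⁴ s⁻¹
Wind speed in SI: 93.3 knots = 48.0 m/s
Geostrophic balance rearranged: |∂P/∂n| = f ρ V_g
|∂P/∂n| = 1.43×10⁻⁴ × 1.09 × 48.0 = 7.49×10⁻³ Pa/m
Isobar spacing: Δn = ΔP/|∂P/∂n| = 800 Pa / 7.49×10⁻³ Pa/m = 106841 m ≈ 110 km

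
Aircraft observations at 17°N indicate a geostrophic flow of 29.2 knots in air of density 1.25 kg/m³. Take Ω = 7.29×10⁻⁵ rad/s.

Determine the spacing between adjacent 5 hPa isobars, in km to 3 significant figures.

Coriolis parameter at 17°N:
f = 2Ω sin φ = 2 × 7.29×10⁻⁵ × sin 17° = 4.26×10⁻⁵ s⁻¹
Wind speed in SI: 29.2 knots = 15.0 m/s
Geostrophic balance rearranged: |∂P/∂n| = f ρ V_g
|∂P/∂n| = 4.26×10⁻⁵ × 1.25 × 15.0 = 8.00×10⁻⁴ Pa/m
Isobar spacing: Δn = ΔP/|∂P/∂n| = 500 Pa / 8.00×10⁻⁴ Pa/m = 624664 m ≈ 625 km

625 km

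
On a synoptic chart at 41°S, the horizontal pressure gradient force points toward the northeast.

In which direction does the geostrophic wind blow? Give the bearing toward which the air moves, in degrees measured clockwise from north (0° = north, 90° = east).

The pressure-gradient force points toward the northeast (bearing 045°).
Geostrophic balance: in the Southern Hemisphere the Coriolis force deflects motion to the left, so the geostrophic wind blows 90° to the left of the pressure-gradient force (low pressure on the right).
Rotating 045° by 90° counterclockwise gives 315° — the wind blows toward the northwest.

315°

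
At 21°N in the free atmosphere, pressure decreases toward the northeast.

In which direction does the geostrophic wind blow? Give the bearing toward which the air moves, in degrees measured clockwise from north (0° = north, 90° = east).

The pressure-gradient force points toward the northeast (bearing 045°).
Geostrophic balance: in the Northern Hemisphere the Coriolis force deflects motion to the right, so the geostrophic wind blows 90° to the right of the pressure-gradient force (low pressure on the left).
Rotating 045° by 90° clockwise gives 135° — the wind blows toward the southeast.

135°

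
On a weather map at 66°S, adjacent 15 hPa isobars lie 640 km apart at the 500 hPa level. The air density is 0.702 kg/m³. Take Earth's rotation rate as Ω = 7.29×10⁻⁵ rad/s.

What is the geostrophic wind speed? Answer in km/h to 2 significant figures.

90 km/h

Coriolis parameter at 66°S:
f = 2Ω sin φ = 2 × 7.29×10⁻⁵ × sin 66° = 1.33×10⁻⁴ s⁻¹
Pressure gradient: |∂P/∂n| = 1500 Pa / 640000 m = 2.34×10⁻³ Pa/m
Geostrophic balance (pressure-gradient force = Coriolis force):
V_g = (1/(fρ)) |∂P/∂n| = 2.34×10⁻³ / (1.33×10⁻⁴ × 0.702) = 25.1 m/s
Converting: 25.1 m/s × 3.6 = 90 km/h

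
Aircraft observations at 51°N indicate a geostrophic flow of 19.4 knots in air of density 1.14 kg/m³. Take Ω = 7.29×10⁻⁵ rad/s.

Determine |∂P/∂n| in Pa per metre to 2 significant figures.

Coriolis parameter at 51°N:
f = 2Ω sin φ = 2 × 7.29×10⁻⁵ × sin 51° = 1.13×10⁻⁴ s⁻¹
Wind speed in SI: 19.4 knots = 9.98 m/s
Geostrophic balance rearranged: |∂P/∂n| = f ρ V_g
|∂P/∂n| = 1.13×10⁻⁴ × 1.14 × 9.98 = 1.29×10⁻³ Pa/m

1.3×10⁻³ Pa/m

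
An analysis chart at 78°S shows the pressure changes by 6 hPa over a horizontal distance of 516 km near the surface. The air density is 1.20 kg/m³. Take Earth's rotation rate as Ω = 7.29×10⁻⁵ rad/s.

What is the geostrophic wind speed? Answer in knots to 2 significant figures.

Coriolis parameter at 78°S:
f = 2Ω sin φ = 2 × 7.29×10⁻⁵ × sin 78° = 1.43×10⁻⁴ s⁻¹
Pressure gradient: |∂P/∂n| = 600 Pa / 516000 m = 1.16×10⁻³ Pa/m
Geostrophic balance (pressure-gradient force = Coriolis force):
V_g = (1/(fρ)) |∂P/∂n| = 1.16×10⁻³ / (1.43×10⁻⁴ × 1.20) = 6.79 m/s
Converting: 6.79 m/s × 1.944 = 13 knots

13 knots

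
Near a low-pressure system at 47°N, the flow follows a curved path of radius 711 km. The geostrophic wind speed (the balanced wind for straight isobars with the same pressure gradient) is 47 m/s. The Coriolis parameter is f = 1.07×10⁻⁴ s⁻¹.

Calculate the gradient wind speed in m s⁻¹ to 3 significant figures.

32.8 m s⁻¹

Around a low, centrifugal force acts outward with Coriolis, so pressure-gradient force balances both:
(1/ρ)|∂P/∂n| = fV + V²/R  →  V² + fR·V − fR·V_g = 0
With fR = 1.07×10⁻⁴ × 711×10³ m = 76.1 m/s:
V = [−fR + √((fR)² + 4 fR V_g)]/2 = [−76.1 + √(76.1² + 4×76.1×47)]/2 = 32.8 m/s
Subgeostrophic (V < V_g = 47 m/s), as expected around a low.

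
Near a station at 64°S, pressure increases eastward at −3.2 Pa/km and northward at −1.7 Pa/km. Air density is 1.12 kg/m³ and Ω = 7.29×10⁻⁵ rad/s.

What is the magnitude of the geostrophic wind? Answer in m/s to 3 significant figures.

24.7 m/s

Coriolis parameter at 64°S:
f = 2Ω sin φ = 2 × 7.29×10⁻⁵ × sin 64° = 1.31×10⁻⁴ s⁻¹
In the Southern Hemisphere f is negative: f = −1.31×10⁻⁴ s⁻¹.
Component geostrophic relations (x east, y north):
u_g = −(1/(fρ)) ∂P/∂y,  v_g = (1/(fρ)) ∂P/∂x
u_g = −(−1.7×10⁻³)/(−1.31×10⁻⁴ × 1.12) = −11.6 m/s;  v_g = (−3.2×10⁻³)/(−1.31×10⁻⁴ × 1.12) = 21.8 m/s
|V_g| = √(u_g² + v_g²) = 24.7 m/s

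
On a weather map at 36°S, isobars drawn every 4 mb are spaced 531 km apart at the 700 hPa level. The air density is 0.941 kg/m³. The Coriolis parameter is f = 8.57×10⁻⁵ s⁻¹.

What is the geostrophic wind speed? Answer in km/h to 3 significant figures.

33.6 km/h

Pressure gradient: |∂P/∂n| = 400 Pa / 531000 m = 7.53×10⁻⁴ Pa/m
Geostrophic balance (pressure-gradient force = Coriolis force):
V_g = (1/(fρ)) |∂P/∂n| = 7.53×10⁻⁴ / (8.57×10⁻⁵ × 0.941) = 9.34 m/s
Converting: 9.34 m/s × 3.6 = 33.6 km/h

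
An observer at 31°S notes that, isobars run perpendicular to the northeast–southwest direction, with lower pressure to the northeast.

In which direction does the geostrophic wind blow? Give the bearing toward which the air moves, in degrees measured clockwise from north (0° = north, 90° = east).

The pressure-gradient force points toward the northeast (bearing 045°).
Geostrophic balance: in the Southern Hemisphere the Coriolis force deflects motion to the left, so the geostrophic wind blows 90° to the left of the pressure-gradient force (low pressure on the right).
Rotating 045° by 90° counterclockwise gives 315° — the wind blows toward the northwest.

315°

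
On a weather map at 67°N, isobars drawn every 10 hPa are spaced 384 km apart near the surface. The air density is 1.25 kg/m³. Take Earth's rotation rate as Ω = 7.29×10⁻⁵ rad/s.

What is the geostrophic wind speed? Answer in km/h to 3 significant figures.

55.9 km/h

Coriolis parameter at 67°N:
f = 2Ω sin φ = 2 × 7.29×10⁻⁵ × sin 67° = 1.34×10⁻⁴ s⁻¹
Pressure gradient: |∂P/∂n| = 1000 Pa / 384000 m = 2.60×10⁻³ Pa/m
Geostrophic balance (pressure-gradient force = Coriolis force):
V_g = (1/(fρ)) |∂P/∂n| = 2.60×10⁻³ / (1.34×10⁻⁴ × 1.25) = 15.5 m/s
Converting: 15.5 m/s × 3.6 = 55.9 km/h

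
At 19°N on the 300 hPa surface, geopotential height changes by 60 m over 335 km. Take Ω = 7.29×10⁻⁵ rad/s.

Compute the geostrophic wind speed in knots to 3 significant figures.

Coriolis parameter at 19°N:
f = 2Ω sin φ = 2 × 7.29×10⁻⁵ × sin 19° = 4.75×10⁻⁵ s⁻¹
Height gradient: |∂Z/∂n| = 60 m / 335000 m = 1.79×10⁻⁴
On a pressure surface, geostrophic balance gives V_g = (g/f)|∂Z/∂n|:
V_g = 9.81 × 1.79×10⁻⁴ / 4.75×10⁻⁵ = 37.0 m/s
Converting: 37.0 m/s × 1.944 = 72.0 knots

72.0 knots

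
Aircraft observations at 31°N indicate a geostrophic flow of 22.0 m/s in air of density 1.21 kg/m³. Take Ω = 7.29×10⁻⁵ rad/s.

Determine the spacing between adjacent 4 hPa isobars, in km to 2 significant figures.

200 km

Coriolis parameter at 31°N:
f = 2Ω sin φ = 2 × 7.29×10⁻⁵ × sin 31° = 7.51×10⁻⁵ s⁻¹
Geostrophic balance rearranged: |∂P/∂n| = f ρ V_g
|∂P/∂n| = 7.51×10⁻⁵ × 1.21 × 22.0 = 2.00×10⁻³ Pa/m
Isobar spacing: Δn = ΔP/|∂P/∂n| = 400 Pa / 2.00×10⁻³ Pa/m = 200104 m ≈ 200 km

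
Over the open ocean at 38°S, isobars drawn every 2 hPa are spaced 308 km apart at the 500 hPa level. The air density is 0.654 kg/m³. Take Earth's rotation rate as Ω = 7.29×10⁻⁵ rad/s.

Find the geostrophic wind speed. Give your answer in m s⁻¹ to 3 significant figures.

Coriolis parameter at 38°S:
f = 2Ω sin φ = 2 × 7.29×10⁻⁵ × sin 38° = 8.98×10⁻⁵ s⁻¹
Pressure gradient: |∂P/∂n| = 200 Pa / 308000 m = 6.49×10⁻⁴ Pa/m
Geostrophic balance (pressure-gradient force = Coriolis force):
V_g = (1/(fρ)) |∂P/∂n| = 6.49×10⁻⁴ / (8.98×10⁻⁵ × 0.654) = 11.1 m/s

11.1 m s⁻¹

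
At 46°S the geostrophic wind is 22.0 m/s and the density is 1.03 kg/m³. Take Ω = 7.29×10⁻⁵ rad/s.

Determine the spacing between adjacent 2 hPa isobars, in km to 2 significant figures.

84 km

Coriolis parameter at 46°S:
f = 2Ω sin φ = 2 × 7.29×10⁻⁵ × sin 46° = 1.05×10⁻⁴ s⁻¹
Geostrophic balance rearranged: |∂P/∂n| = f ρ V_g
|∂P/∂n| = 1.05×10⁻⁴ × 1.03 × 22.0 = 2.38×10⁻³ Pa/m
Isobar spacing: Δn = ΔP/|∂P/∂n| = 200 Pa / 2.38×10⁻³ Pa/m = 84155 m ≈ 84 km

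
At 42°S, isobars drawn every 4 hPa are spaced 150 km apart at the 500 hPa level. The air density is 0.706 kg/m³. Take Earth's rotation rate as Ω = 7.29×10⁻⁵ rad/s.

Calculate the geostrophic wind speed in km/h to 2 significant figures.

Coriolis parameter at 42°S:
f = 2Ω sin φ = 2 × 7.29×10⁻⁵ × sin 42° = 9.76×10⁻⁵ s⁻¹
Pressure gradient: |∂P/∂n| = 400 Pa / 150000 m = 2.67×10⁻³ Pa/m
Geostrophic balance (pressure-gradient force = Coriolis force):
V_g = (1/(fρ)) |∂P/∂n| = 2.67×10⁻³ / (9.76×10⁻⁵ × 0.706) = 38.7 m/s
Converting: 38.7 m/s × 3.6 = 140 km/h

140 km/h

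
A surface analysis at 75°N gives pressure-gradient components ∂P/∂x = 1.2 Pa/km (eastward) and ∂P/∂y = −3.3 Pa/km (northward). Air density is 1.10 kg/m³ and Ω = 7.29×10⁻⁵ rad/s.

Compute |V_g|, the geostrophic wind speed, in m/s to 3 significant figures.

22.7 m/s

Coriolis parameter at 75°N:
f = 2Ω sin φ = 2 × 7.29×10⁻⁵ × sin 75° = 1.41×10⁻⁴ s⁻¹
Component geostrophic relations (x east, y north):
u_g = −(1/(fρ)) ∂P/∂y,  v_g = (1/(fρ)) ∂P/∂x
u_g = −(−3.3×10⁻³)/(1.41×10⁻⁴ × 1.10) = 21.3 m/s;  v_g = (1.2×10⁻³)/(1.41×10⁻⁴ × 1.10) = 7.75 m/s
|V_g| = √(u_g² + v_g²) = 22.7 m/s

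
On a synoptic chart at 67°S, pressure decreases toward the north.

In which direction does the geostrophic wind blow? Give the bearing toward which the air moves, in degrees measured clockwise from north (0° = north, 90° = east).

The pressure-gradient force points toward the north (bearing 000°).
Geostrophic balance: in the Southern Hemisphere the Coriolis force deflects motion to the left, so the geostrophic wind blows 90° to the left of the pressure-gradient force (low pressure on the right).
Rotating 000° by 90° counterclockwise gives 270° — the wind blows toward the west.

270°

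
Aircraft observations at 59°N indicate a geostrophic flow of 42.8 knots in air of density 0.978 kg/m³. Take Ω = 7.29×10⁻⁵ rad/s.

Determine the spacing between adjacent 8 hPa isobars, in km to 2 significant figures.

Coriolis parameter at 59°N:
f = 2Ω sin φ = 2 × 7.29×10⁻⁵ × sin 59° = 1.25×10⁻⁴ s⁻¹
Wind speed in SI: 42.8 knots = 22.0 m/s
Geostrophic balance rearranged: |∂P/∂n| = f ρ V_g
|∂P/∂n| = 1.25×10⁻⁴ × 0.978 × 22.0 = 2.69×10⁻³ Pa/m
Isobar spacing: Δn = ΔP/|∂P/∂n| = 800 Pa / 2.69×10⁻³ Pa/m = 297267 m ≈ 300 km

300 km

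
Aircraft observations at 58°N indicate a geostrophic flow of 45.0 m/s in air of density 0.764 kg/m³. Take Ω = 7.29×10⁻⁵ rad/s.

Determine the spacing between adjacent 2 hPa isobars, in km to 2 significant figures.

47 km

Coriolis parameter at 58°N:
f = 2Ω sin φ = 2 × 7.29×10⁻⁵ × sin 58° = 1.24×10⁻⁴ s⁻¹
Geostrophic balance rearranged: |∂P/∂n| = f ρ V_g
|∂P/∂n| = 1.24×10⁻⁴ × 0.764 × 45.0 = 4.25×10⁻³ Pa/m
Isobar spacing: Δn = ΔP/|∂P/∂n| = 200 Pa / 4.25×10⁻³ Pa/m = 47049 m ≈ 47 km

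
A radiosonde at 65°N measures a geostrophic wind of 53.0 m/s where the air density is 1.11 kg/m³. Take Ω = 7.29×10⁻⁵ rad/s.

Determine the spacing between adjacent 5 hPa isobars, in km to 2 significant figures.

64 km

Coriolis parameter at 65°N:
f = 2Ω sin φ = 2 × 7.29×10⁻⁵ × sin 65° = 1.32×10⁻⁴ s⁻¹
Geostrophic balance rearranged: |∂P/∂n| = f ρ V_g
|∂P/∂n| = 1.32×10⁻⁴ × 1.11 × 53.0 = 7.77×10⁻³ Pa/m
Isobar spacing: Δn = ΔP/|∂P/∂n| = 500 Pa / 7.77×10⁻³ Pa/m = 64319 m ≈ 64 km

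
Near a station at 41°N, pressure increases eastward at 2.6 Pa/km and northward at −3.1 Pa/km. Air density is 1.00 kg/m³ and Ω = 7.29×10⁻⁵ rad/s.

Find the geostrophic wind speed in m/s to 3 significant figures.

42.3 m/s

Coriolis parameter at 41°N:
f = 2Ω sin φ = 2 × 7.29×10⁻⁵ × sin 41° = 9.57×10⁻⁵ s⁻¹
Component geostrophic relations (x east, y north):
u_g = −(1/(fρ)) ∂P/∂y,  v_g = (1/(fρ)) ∂P/∂x
u_g = −(−3.1×10⁻³)/(9.57×10⁻⁵ × 1.00) = 32.4 m/s;  v_g = (2.6×10⁻³)/(9.57×10⁻⁵ × 1.00) = 27.2 m/s
|V_g| = √(u_g² + v_g²) = 42.3 m/s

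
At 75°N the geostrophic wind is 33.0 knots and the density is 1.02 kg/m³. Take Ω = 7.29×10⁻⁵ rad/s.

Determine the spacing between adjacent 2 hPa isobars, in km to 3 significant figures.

82.0 km

Coriolis parameter at 75°N:
f = 2Ω sin φ = 2 × 7.29×10⁻⁵ × sin 75° = 1.41×10⁻⁴ s⁻¹
Wind speed in SI: 33.0 knots = 17.0 m/s
Geostrophic balance rearranged: |∂P/∂n| = f ρ V_g
|∂P/∂n| = 1.41×10⁻⁴ × 1.02 × 17.0 = 2.44×10⁻³ Pa/m
Isobar spacing: Δn = ΔP/|∂P/∂n| = 200 Pa / 2.44×10⁻³ Pa/m = 82012 m ≈ 82.0 km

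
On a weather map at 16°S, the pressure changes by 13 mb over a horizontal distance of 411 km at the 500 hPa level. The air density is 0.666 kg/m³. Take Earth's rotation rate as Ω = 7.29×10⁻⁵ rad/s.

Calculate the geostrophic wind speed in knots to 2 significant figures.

Coriolis parameter at 16°S:
f = 2Ω sin φ = 2 × 7.29×10⁻⁵ × sin 16° = 4.02×10⁻⁵ s⁻¹
Pressure gradient: |∂P/∂n| = 1300 Pa / 411000 m = 3.16×10⁻³ Pa/m
Geostrophic balance (pressure-gradient force = Coriolis force):
V_g = (1/(fρ)) |∂P/∂n| = 3.16×10⁻³ / (4.02×10⁻⁵ × 0.666) = 118 m/s
Converting: 118 m/s × 1.944 = 230 knots

230 knots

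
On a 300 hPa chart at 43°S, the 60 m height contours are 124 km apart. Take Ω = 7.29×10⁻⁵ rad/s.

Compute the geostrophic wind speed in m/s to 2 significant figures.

Coriolis parameter at 43°S:
f = 2Ω sin φ = 2 × 7.29×10⁻⁵ × sin 43° = 9.94×10⁻⁵ s⁻¹
Height gradient: |∂Z/∂n| = 60 m / 124000 m = 4.84×10⁻⁴
On a pressure surface, geostrophic balance gives V_g = (g/f)|∂Z/∂n|:
V_g = 9.81 × 4.84×10⁻⁴ / 9.94×10⁻⁵ = 47.7 m/s

48 m/s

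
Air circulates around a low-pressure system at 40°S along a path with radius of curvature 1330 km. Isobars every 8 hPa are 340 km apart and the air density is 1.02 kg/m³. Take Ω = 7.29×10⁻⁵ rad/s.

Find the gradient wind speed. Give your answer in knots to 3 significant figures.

40.9 knots

Coriolis parameter at 40°S:
f = 2Ω sin φ = 2 × 7.29×10⁻⁵ × sin 40° = 9.37×10⁻⁵ s⁻¹
Pressure gradient: |∂P/∂n| = 800 Pa / 340000 m = 2.35×10⁻³ Pa/m
Geostrophic speed: V_g = |∂P/∂n|/(fρ) = 2.35×10⁻³/(9.37×10⁻⁵ × 1.02) = 24.6 m/s
Around a low, centrifugal force acts outward with Coriolis, so pressure-gradient force balances both:
(1/ρ)|∂P/∂n| = fV + V²/R  →  V² + fR·V − fR·V_g = 0
With fR = 9.37×10⁻⁵ × 1330×10³ m = 125 m/s:
V = [−fR + √((fR)² + 4 fR V_g)]/2 = [−125 + √(125² + 4×125×24.6)]/2 = 21.1 m/s
Subgeostrophic (V < V_g = 24.6 m/s), as expected around a low.
Converting: 21.1 m/s × 1.944 = 40.9 knots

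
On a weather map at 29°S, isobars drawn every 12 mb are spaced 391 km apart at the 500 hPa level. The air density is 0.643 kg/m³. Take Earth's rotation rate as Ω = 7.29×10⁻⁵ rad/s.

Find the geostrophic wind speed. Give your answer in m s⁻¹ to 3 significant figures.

67.5 m s⁻¹

Coriolis parameter at 29°S:
f = 2Ω sin φ = 2 × 7.29×10⁻⁵ × sin 29° = 7.07×10⁻⁵ s⁻¹
Pressure gradient: |∂P/∂n| = 1200 Pa / 391000 m = 3.07×10⁻³ Pa/m
Geostrophic balance (pressure-gradient force = Coriolis force):
V_g = (1/(fρ)) |∂P/∂n| = 3.07×10⁻³ / (7.07×10⁻⁵ × 0.643) = 67.5 m/s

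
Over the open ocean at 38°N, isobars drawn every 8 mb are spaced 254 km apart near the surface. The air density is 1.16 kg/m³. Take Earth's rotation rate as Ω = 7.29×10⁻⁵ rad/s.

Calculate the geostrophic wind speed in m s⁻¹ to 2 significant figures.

30 m s⁻¹

Coriolis parameter at 38°N:
f = 2Ω sin φ = 2 × 7.29×10⁻⁵ × sin 38° = 8.98×10⁻⁵ s⁻¹
Pressure gradient: |∂P/∂n| = 800 Pa / 254000 m = 3.15×10⁻³ Pa/m
Geostrophic balance (pressure-gradient force = Coriolis force):
V_g = (1/(fρ)) |∂P/∂n| = 3.15×10⁻³ / (8.98×10⁻⁵ × 1.16) = 30.2 m/s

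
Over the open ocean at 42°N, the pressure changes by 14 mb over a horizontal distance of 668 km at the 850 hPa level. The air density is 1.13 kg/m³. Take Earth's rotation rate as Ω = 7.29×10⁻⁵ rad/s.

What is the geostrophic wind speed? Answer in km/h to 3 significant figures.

Coriolis parameter at 42°N:
f = 2Ω sin φ = 2 × 7.29×10⁻⁵ × sin 42° = 9.76×10⁻⁵ s⁻¹
Pressure gradient: |∂P/∂n| = 1400 Pa / 668000 m = 2.10×10⁻³ Pa/m
Geostrophic balance (pressure-gradient force = Coriolis force):
V_g = (1/(fρ)) |∂P/∂n| = 2.10×10⁻³ / (9.76×10⁻⁵ × 1.13) = 19.0 m/s
Converting: 19.0 m/s × 3.6 = 68.4 km/h

68.4 km/h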